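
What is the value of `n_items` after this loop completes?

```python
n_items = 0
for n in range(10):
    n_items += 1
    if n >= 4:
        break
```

Loop breaks when n reaches 4, n_items is 5
`n_items` takes the values: 0 → 1 → 2 → 3 → 4 → 5

Answer: 5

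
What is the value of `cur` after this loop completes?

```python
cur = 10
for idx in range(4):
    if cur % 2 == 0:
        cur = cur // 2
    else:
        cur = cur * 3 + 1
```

Collatz-style transformation from 10
`cur` takes the values: 10 → 5 → 16 → 8 → 4

Answer: 4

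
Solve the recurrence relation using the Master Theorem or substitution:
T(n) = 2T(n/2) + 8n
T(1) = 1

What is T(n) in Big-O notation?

By Master Theorem: a=2, b=2, f(n)=8n. Since log_2(2) = 1 and f(n) = Θ(n^1), Case 2 applies. T(n) = O(n log n).

Answer: O(n log n)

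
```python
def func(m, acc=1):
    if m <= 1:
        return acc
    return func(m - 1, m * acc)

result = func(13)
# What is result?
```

Accumulator trace (n, acc): (13, 1) -> (12, 13) -> (11, 156) -> (10, 1716) -> (9, 17160) -> (8, 154440) -> (7, 1235520) -> (6, 8648640) -> (5, 51891840) -> (4, 259459200) -> (3, 1037836800) -> (2, 3113510400) -> (1, 6227020800) -> return 6227020800

Answer: 6227020800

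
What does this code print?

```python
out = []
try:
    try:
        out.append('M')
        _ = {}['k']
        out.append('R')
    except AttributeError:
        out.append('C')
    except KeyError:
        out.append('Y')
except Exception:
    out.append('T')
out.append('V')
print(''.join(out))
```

Execution trace: 'M' (inner try body) → 'Y' (inner except KeyError) → 'V' (after the try/except). Output: MYV

Answer: MYV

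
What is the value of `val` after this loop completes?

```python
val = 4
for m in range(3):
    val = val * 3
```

Multiply by 3, 3 times: 4 * 3^3 = 108
`val` takes the values: 4 → 12 → 36 → 108

Answer: 108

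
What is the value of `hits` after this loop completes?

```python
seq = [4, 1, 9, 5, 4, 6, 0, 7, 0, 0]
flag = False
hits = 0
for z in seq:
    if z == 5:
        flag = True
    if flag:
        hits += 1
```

Count elements after first 5 in [4, 1, 9, 5, 4, 6, 0, 7, 0, 0]
`hits` takes the values: 0 → 1 → 2 → 3 → 4 → 5 → 6 → 7

Answer: 7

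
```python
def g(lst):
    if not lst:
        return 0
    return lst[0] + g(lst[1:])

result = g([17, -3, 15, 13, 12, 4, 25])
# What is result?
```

17 + (-3) + 15 + 13 + 12 + 4 + 25 + 0 = 83

Answer: 83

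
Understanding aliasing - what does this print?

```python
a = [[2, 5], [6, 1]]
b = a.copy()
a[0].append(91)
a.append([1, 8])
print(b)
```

Key concept: shallow copy with nested lists.
Step by step:
`a = [[2, 5], [6, 1]]` → a = [[2, 5], [6, 1]]
`b = a.copy()` → b = [[2, 5], [6, 1]]
`a[0].append(91)` → a = [[2, 5, 91], [6, 1]]; b = [[2, 5, 91], [6, 1]]
`a.append([1, 8])` → a = [[2, 5, 91], [6, 1], [1, 8]]
`print(b)` → prints [[2, 5, 91], [6, 1]]

Answer: [[2, 5, 91], [6, 1]]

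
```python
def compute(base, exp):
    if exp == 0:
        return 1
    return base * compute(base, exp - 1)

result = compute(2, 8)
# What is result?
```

compute(2, 8) = 2 * 2 * 2 * 2 * 2 * 2 * 2 * 2 = 256

Answer: 256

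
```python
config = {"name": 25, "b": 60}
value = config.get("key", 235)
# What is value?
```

Trace:
`config = {"name": 25, "b": 60}` → config = {'name': 25, 'b': 60}
`value = config.get("key", 235)` → value = 235
So value = 235

Answer: 235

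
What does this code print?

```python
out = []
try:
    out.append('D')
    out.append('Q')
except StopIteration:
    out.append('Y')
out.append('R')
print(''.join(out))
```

Execution trace: 'D' (try body) → 'Q' (try body, no exception) → 'R' (after the try/except). Output: DQR

Answer: DQR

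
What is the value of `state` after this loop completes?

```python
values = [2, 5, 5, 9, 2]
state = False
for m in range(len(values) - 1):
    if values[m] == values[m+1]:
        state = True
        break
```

Check consecutive duplicates in [2, 5, 5, 9, 2]
`state` takes the values: False → True

Answer: True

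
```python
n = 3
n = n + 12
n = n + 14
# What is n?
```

Trace:
`n = 3` → n = 3
`n = n + 12` → n = 15
`n = n + 14` → n = 29
So n = 29

Answer: 29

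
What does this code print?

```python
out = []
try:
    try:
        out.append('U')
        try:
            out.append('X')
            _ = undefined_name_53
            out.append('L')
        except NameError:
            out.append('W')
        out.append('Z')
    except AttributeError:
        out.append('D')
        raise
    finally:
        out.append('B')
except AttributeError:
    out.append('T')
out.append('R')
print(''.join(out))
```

Execution trace: 'U' (try body) → 'X' (inner try body) → 'W' (inner except NameError) → 'Z' (try body, no exception) → 'B' (finally) → 'R' (after the try/except). Output: UXWZBR

Answer: UXWZBR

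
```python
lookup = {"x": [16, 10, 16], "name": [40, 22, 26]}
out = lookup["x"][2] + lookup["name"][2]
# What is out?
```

Trace:
`lookup = {"x": [16, 10, 16], "name": [40, 22, 26]}` → lookup = {'x': [16, 10, 16], 'name': [40, 22, 26]}
`out = lookup["x"][2] + lookup["name"][2]` → out = 42
So out = 42

Answer: 42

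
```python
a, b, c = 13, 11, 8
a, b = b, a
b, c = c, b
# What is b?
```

Trace:
`a, b, c = 13, 11, 8` → a = 13; b = 11; c = 8
`a, b = b, a` → a = 11; b = 13
`b, c = c, b` → b = 8; c = 13
So b = 8

Answer: 8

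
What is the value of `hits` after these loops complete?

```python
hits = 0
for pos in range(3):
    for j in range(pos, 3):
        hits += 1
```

Upper triangle: 3 + 2 + ... + 1
`hits` takes the values: 0 → 1 → 2 → 3 → 4 → 5 → 6

Answer: 6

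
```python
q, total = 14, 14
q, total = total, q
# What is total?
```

Trace:
`q, total = 14, 14` → q = 14; total = 14
`q, total = total, q` → q = 14; total = 14
So total = 14

Answer: 14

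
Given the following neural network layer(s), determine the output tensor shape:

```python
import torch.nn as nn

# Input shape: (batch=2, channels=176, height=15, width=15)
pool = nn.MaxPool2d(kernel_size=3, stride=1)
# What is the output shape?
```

Input: (2, 176, 15, 15) -> Output: (2, 176, 13, 13)

Answer: (2, 176, 13, 13)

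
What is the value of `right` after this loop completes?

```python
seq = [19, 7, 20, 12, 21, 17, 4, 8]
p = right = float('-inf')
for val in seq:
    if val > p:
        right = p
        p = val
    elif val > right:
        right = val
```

Second largest (with repeats) in [19, 7, 20, 12, 21, 17, 4, 8]
`right` takes the values: -inf → 7 → 19 → 20

Answer: 20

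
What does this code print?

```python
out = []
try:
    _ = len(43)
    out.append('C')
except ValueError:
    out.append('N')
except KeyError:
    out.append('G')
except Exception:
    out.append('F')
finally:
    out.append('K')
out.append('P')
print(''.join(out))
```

Execution trace: 'F' (except Exception) → 'K' (finally) → 'P' (after the try/except). Output: FKP

Answer: FKP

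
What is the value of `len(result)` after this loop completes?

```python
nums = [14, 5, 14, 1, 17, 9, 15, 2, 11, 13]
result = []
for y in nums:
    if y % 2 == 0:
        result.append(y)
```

Count even numbers in [14, 5, 14, 1, 17, 9, 15, 2, 11, 13]
`result` takes the values: [] → [14] → [14, 14] → [14, 14, 2]
So `len(result)` = 3

Answer: 3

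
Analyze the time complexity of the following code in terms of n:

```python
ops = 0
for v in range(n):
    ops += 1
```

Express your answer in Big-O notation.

Each loop level contributes: n. Multiplying the contributions gives O(n).

Answer: O(n)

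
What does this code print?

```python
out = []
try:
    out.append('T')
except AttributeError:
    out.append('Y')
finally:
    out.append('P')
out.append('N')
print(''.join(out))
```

Execution trace: 'T' (try body, no exception) → 'P' (finally) → 'N' (after the try/except). Output: TPN

Answer: TPN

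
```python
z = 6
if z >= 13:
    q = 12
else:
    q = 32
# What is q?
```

Trace:
`z = 6` → z = 6
`if z >= 13: ...` → z >= 13 is False, take else branch → q = 32
So q = 32

Answer: 32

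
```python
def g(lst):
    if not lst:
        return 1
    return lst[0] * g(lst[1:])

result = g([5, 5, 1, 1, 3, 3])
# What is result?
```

Product over [5, 5, 1, 1, 3, 3] = 5 * 5 * 1 * 1 * 3 * 3 = 225

Answer: 225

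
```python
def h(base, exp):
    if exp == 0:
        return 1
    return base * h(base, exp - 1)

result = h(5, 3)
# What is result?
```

h(5, 3) = 5 * 5 * 5 = 125

Answer: 125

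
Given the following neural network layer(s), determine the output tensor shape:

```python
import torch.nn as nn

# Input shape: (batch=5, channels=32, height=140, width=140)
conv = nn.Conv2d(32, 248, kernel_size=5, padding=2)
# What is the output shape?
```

Input: (5, 32, 140, 140) -> Output: (5, 248, 140, 140)

Answer: (5, 248, 140, 140)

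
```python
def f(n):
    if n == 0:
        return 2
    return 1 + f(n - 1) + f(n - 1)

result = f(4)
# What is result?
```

f(n) = 1 + 2·f(n-1), f(0)=2. Closed form: (2+1)·2^4 - 1 = 47.

Answer: 47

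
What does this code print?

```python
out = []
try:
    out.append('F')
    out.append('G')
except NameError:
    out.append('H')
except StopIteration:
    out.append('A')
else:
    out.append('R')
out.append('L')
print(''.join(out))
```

Execution trace: 'F' (try body) → 'G' (try body, no exception) → 'R' (else) → 'L' (after the try/except). Output: FGRL

Answer: FGRL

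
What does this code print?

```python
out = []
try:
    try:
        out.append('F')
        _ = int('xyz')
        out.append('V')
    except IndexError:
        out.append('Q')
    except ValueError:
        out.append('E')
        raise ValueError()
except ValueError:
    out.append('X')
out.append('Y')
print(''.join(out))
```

Execution trace: 'F' (inner try body) → 'E' (inner except ValueError) → 'X' (outer except ValueError) → 'Y' (after the try/except). Output: FEXY

Answer: FEXY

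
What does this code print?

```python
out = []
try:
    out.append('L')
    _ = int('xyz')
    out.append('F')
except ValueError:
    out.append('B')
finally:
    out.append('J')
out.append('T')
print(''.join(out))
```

Execution trace: 'L' (try body) → 'B' (except ValueError) → 'J' (finally) → 'T' (after the try/except). Output: LBJT

Answer: LBJT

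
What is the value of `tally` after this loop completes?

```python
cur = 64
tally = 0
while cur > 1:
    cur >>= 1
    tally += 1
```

Count right shifts until 1
`tally` takes the values: 0 → 1 → 2 → 3 → 4 → 5 → 6

Answer: 6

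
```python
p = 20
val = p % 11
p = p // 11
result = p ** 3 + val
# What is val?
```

Trace:
`p = 20` → p = 20
`val = p % 11` → val = 9
`p = p // 11` → p = 1
`result = p ** 3 + val` → result = 10
So val = 9

Answer: 9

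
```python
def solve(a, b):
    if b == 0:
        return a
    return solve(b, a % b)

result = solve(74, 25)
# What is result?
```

solve(74, 25) -> solve(25, 24) -> solve(24, 1) -> solve(1, 0) -> 1

Answer: 1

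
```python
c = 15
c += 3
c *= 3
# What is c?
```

Trace:
`c = 15` → c = 15
`c += 3` → c = 18
`c *= 3` → c = 54
So c = 54

Answer: 54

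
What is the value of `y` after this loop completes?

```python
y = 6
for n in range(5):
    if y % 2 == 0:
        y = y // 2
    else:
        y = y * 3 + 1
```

Collatz-style transformation from 6
`y` takes the values: 6 → 3 → 10 → 5 → 16 → 8

Answer: 8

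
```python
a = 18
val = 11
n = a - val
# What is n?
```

Trace:
`a = 18` → a = 18
`val = 11` → val = 11
`n = a - val` → n = 7
So n = 7

Answer: 7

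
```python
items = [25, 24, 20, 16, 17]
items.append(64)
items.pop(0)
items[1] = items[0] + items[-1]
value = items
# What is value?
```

Trace:
`items = [25, 24, 20, 16, 17]` → items = [25, 24, 20, 16, 17]
`items.append(64)` → items = [25, 24, 20, 16, 17, 64]
`items.pop(0)` → items = [24, 20, 16, 17, 64]
`items[1] = items[0] + items[-1]` → items = [24, 88, 16, 17, 64]
`value = items` → value = [24, 88, 16, 17, 64]
So value = [24, 88, 16, 17, 64]

Answer: [24, 88, 16, 17, 64]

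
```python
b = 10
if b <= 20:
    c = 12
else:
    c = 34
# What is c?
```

Trace:
`b = 10` → b = 10
`if b <= 20: ...` → b <= 20 is True → c = 12
So c = 12

Answer: 12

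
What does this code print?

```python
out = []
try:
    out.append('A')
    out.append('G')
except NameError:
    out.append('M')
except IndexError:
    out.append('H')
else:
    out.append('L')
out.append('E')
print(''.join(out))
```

Execution trace: 'A' (try body) → 'G' (try body, no exception) → 'L' (else) → 'E' (after the try/except). Output: AGLE

Answer: AGLE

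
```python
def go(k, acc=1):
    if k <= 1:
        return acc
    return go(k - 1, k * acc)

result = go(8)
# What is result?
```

Accumulator trace (n, acc): (8, 1) -> (7, 8) -> (6, 56) -> (5, 336) -> (4, 1680) -> (3, 6720) -> (2, 20160) -> (1, 40320) -> return 40320

Answer: 40320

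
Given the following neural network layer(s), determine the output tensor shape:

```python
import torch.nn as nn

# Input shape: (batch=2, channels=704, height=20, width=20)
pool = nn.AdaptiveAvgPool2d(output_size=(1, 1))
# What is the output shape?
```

Input: (2, 704, 20, 20) -> Output: (2, 704, 1, 1)

Answer: (2, 704, 1, 1)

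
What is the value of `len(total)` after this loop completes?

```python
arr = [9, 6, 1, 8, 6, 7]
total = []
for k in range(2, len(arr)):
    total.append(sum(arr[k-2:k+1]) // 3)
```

Number of 3-element averages
`total` takes the values: [] → [5] → [5, 5] → [5, 5, 5] → [5, 5, 5, 7]
So `len(total)` = 4

Answer: 4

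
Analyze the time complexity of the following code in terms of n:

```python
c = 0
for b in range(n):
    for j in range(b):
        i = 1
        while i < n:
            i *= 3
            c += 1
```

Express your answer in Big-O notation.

Each loop level contributes: n × n × log n. Multiplying the contributions gives O(n^2 log n).

Answer: O(n^2 log n)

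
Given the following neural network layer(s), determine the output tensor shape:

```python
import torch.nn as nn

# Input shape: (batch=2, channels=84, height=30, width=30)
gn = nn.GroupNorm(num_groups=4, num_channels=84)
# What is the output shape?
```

Input: (2, 84, 30, 30) -> Output: (2, 84, 30, 30)

Answer: (2, 84, 30, 30)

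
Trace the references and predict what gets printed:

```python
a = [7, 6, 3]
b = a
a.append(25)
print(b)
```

Key concept: basic list aliasing.
Step by step:
`a = [7, 6, 3]` → a = [7, 6, 3]
`b = a` → b = [7, 6, 3] (same object as a)
`a.append(25)` → a = [7, 6, 3, 25] (same object as b); b = [7, 6, 3, 25] (same object as a)
`print(b)` → prints [7, 6, 3, 25]

Answer: [7, 6, 3, 25]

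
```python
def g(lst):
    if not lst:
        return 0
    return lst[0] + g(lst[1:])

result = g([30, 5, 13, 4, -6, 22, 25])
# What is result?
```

30 + 5 + 13 + 4 + (-6) + 22 + 25 + 0 = 93

Answer: 93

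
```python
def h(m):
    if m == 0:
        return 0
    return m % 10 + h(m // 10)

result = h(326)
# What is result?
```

Sum of digits of 326: 6 + 2 + 3 = 11

Answer: 11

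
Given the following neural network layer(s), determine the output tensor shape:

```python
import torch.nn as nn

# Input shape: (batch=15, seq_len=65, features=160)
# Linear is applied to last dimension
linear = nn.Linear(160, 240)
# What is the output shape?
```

Input: (15, 65, 160) -> Output: (15, 65, 240)

Answer: (15, 65, 240)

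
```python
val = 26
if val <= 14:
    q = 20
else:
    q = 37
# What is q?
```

Trace:
`val = 26` → val = 26
`if val <= 14: ...` → val <= 14 is False, take else branch → q = 37
So q = 37

Answer: 37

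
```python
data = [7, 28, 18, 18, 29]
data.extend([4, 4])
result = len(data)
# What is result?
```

Trace:
`data = [7, 28, 18, 18, 29]` → data = [7, 28, 18, 18, 29]
`data.extend([4, 4])` → data = [7, 28, 18, 18, 29, 4, 4]
`result = len(data)` → result = 7
So result = 7

Answer: 7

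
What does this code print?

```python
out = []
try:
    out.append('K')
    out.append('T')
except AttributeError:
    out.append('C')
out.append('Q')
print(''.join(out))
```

Execution trace: 'K' (try body) → 'T' (try body, no exception) → 'Q' (after the try/except). Output: KTQ

Answer: KTQ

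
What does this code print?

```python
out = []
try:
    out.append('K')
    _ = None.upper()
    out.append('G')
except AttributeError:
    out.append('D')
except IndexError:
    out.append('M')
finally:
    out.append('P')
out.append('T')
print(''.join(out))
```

Execution trace: 'K' (try body) → 'D' (except AttributeError) → 'P' (finally) → 'T' (after the try/except). Output: KDPT

Answer: KDPT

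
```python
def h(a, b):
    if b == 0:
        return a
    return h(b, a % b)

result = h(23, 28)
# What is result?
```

h(23, 28) -> h(28, 23) -> h(23, 5) -> h(5, 3) -> h(3, 2) -> h(2, 1) -> h(1, 0) -> 1

Answer: 1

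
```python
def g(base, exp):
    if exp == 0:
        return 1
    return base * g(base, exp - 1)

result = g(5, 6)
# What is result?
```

g(5, 6) = 5 * 5 * 5 * 5 * 5 * 5 = 15625

Answer: 15625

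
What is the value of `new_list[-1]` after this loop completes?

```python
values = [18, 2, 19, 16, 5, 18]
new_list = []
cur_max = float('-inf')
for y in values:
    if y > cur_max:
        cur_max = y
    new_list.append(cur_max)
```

Running max ends at 19
`new_list` takes the values: [] → [18] → [18, 18] → [18, 18, 19] → [18, 18, 19, 19] → [18, 18, 19, 19, 19] → [18, 18, 19, 19, 19, 19]
So `new_list[-1]` = 19

Answer: 19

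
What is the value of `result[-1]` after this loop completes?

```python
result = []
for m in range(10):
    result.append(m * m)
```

Last element of squares 0 to 9
`result` takes the values: [] → [0] → [0, 1] → [0, 1, 4] → [0, 1, 4, 9] → [0, 1, 4, 9, 16] → [0, 1, 4, 9, 16, 25] → [0, 1, 4, 9, 16, 25, 36] → [0, 1, 4, 9, 16, 25, 36, 49] → [0, 1, 4, 9, 16, 25, 36, 49, 64] → [0, 1, 4, 9, 16, 25, 36, 49, 64, 81]
So `result[-1]` = 81

Answer: 81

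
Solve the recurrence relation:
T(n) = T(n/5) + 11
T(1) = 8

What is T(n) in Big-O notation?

Each step divides n by 5 and adds 11. After log_5(n) steps we reach T(1)=8. So T(n) = 11·log_5(n) + 8 = O(log n).

Answer: O(log n)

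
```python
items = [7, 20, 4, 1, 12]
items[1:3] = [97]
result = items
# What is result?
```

Trace:
`items = [7, 20, 4, 1, 12]` → items = [7, 20, 4, 1, 12]
`items[1:3] = [97]` → items = [7, 97, 1, 12]
`result = items` → result = [7, 97, 1, 12]
So result = [7, 97, 1, 12]

Answer: [7, 97, 1, 12]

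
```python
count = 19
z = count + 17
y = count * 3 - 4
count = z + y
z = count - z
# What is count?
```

Trace:
`count = 19` → count = 19
`z = count + 17` → z = 36
`y = count * 3 - 4` → y = 53
`count = z + y` → count = 89
`z = count - z` → z = 53
So count = 89

Answer: 89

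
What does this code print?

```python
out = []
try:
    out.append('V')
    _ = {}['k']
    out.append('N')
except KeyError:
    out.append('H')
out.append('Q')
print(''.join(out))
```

Execution trace: 'V' (try body) → 'H' (except KeyError) → 'Q' (after the try/except). Output: VHQ

Answer: VHQ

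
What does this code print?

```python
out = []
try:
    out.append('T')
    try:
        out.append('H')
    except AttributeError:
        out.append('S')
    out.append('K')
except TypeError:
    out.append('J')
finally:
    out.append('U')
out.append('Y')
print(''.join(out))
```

Execution trace: 'T' (try body) → 'H' (inner try body, no exception) → 'K' (try body, no exception) → 'U' (finally) → 'Y' (after the try/except). Output: THKUY

Answer: THKUY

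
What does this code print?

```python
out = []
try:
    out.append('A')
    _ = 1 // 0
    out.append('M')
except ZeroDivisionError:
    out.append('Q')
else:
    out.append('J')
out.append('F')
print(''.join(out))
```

Execution trace: 'A' (try body) → 'Q' (except ZeroDivisionError) → 'F' (after the try/except). Output: AQF

Answer: AQF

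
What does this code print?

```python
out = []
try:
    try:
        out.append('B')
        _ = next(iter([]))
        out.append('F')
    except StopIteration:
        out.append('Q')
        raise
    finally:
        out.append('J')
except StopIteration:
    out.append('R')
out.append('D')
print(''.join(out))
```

Execution trace: 'B' (inner try body) → 'Q' (inner except StopIteration) → 'J' (inner finally) → 'R' (outer except StopIteration) → 'D' (after the try/except). Output: BQJRD

Answer: BQJRD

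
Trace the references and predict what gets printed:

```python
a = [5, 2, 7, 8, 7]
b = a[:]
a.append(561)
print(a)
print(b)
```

Key concept: slice [:] creates copy.
Step by step:
`a = [5, 2, 7, 8, 7]` → a = [5, 2, 7, 8, 7]
`b = a[:]` → b = [5, 2, 7, 8, 7]
`a.append(561)` → a = [5, 2, 7, 8, 7, 561]
`print(a)` → prints [5, 2, 7, 8, 7, 561]
`print(b)` → prints [5, 2, 7, 8, 7]

Answer:
[5, 2, 7, 8, 7, 561]
[5, 2, 7, 8, 7]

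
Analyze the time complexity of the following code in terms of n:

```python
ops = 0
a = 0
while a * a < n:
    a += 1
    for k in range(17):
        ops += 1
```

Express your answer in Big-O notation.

Each loop level contributes: √n × 1. Multiplying the contributions gives O(√n).

Answer: O(√n)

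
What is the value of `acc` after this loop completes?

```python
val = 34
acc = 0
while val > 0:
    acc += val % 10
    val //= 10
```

Sum digits of 34
`acc` takes the values: 0 → 4 → 7

Answer: 7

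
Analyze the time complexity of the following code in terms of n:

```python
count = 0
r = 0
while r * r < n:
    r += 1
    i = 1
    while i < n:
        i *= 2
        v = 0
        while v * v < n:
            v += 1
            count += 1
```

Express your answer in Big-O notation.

Each loop level contributes: √n × log n × √n. Multiplying the contributions gives O(n log n).

Answer: O(n log n)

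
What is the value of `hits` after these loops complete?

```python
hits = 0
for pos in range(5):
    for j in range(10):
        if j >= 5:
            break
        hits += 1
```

Inner breaks at 5, outer runs 5 times
`hits` takes the values: 0 → 1 → 2 → 3 → 4 → 5 → 6 → 7 → 8 → 9 → 10 → 11 → 12 → 13 → 14 → 15 → 16 → 17 → 18 → 19 → 20 → 21 → 22 → 23 → 24 → 25

Answer: 25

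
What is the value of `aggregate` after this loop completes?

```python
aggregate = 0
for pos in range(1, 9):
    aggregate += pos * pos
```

Sum of squares 1² to 8² = 204
`aggregate` takes the values: 0 → 1 → 5 → 14 → 30 → 55 → 91 → 140 → 204

Answer: 204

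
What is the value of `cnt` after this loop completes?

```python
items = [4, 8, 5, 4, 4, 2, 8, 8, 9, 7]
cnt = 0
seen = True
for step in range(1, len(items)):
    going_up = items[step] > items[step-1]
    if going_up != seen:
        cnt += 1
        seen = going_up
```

Count direction changes in [4, 8, 5, 4, 4, 2, 8, 8, 9, 7]
`cnt` takes the values: 0 → 1 → 2 → 3 → 4 → 5

Answer: 5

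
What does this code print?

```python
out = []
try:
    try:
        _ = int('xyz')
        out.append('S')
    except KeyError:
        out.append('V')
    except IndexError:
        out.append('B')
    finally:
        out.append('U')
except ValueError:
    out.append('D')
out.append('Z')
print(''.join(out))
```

Execution trace: 'U' (inner finally) → 'D' (outer except ValueError) → 'Z' (after the try/except). Output: UDZ

Answer: UDZ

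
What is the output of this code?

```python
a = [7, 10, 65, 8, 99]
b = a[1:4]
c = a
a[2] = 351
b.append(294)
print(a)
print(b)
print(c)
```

Key concept: slice vs alias.
Step by step:
`a = [7, 10, 65, 8, 99]` → a = [7, 10, 65, 8, 99]
`b = a[1:4]` → b = [10, 65, 8]
`c = a` → c = [7, 10, 65, 8, 99] (same object as a)
`a[2] = 351` → a = [7, 10, 351, 8, 99] (same object as c); c = [7, 10, 351, 8, 99] (same object as a)
`b.append(294)` → b = [10, 65, 8, 294]
`print(a)` → prints [7, 10, 351, 8, 99]
`print(b)` → prints [10, 65, 8, 294]
`print(c)` → prints [7, 10, 351, 8, 99]

Answer:
[7, 10, 351, 8, 99]
[10, 65, 8, 294]
[7, 10, 351, 8, 99]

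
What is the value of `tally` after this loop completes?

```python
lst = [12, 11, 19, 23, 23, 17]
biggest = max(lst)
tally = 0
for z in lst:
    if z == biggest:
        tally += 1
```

Count of max value 23 in [12, 11, 19, 23, 23, 17]
`tally` takes the values: 0 → 1 → 2

Answer: 2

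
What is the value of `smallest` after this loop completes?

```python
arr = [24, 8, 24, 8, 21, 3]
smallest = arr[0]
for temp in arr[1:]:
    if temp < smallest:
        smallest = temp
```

Minimum of [24, 8, 24, 8, 21, 3]
`smallest` takes the values: 24 → 8 → 3

Answer: 3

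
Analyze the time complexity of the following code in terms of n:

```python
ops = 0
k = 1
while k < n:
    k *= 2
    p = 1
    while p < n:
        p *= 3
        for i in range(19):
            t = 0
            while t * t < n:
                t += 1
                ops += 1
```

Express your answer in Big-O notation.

Each loop level contributes: log n × log n × 1 × √n. Multiplying the contributions gives O(√n log² n).

Answer: O(√n log² n)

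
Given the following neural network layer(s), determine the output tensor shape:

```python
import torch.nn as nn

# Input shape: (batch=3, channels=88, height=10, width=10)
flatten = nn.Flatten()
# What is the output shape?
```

Input: (3, 88, 10, 10) -> Output: (3, 8800)

Answer: (3, 8800)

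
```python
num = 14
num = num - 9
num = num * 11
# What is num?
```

Trace:
`num = 14` → num = 14
`num = num - 9` → num = 5
`num = num * 11` → num = 55
So num = 55

Answer: 55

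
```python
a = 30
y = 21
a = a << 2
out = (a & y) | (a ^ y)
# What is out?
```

Trace:
`a = 30` → a = 30
`y = 21` → y = 21
`a = a << 2` → a = 120
`out = (a & y) | (a ^ y)` → out = 125
So out = 125

Answer: 125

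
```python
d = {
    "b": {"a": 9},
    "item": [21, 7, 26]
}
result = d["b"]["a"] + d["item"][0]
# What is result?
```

Trace:
`d = { ...` → d = {'b': {'a': 9}, 'item': [21, 7, 26]}
`result = d["b"]["a"] + d["item"][0]` → result = 30
So result = 30

Answer: 30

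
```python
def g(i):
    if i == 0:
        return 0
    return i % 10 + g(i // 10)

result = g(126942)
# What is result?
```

Sum of digits of 126942: 2 + 4 + 9 + 6 + 2 + 1 = 24

Answer: 24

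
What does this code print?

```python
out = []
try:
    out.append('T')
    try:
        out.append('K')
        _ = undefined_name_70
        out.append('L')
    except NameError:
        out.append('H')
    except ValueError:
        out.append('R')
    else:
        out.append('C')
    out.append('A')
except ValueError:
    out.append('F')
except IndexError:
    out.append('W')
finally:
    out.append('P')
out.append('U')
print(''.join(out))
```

Execution trace: 'T' (try body) → 'K' (inner try body) → 'H' (inner except NameError) → 'A' (try body, no exception) → 'P' (finally) → 'U' (after the try/except). Output: TKHAPU

Answer: TKHAPU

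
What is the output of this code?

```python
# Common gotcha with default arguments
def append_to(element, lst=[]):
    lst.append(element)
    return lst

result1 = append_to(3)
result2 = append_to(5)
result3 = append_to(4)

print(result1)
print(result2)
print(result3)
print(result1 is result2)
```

Key concept: mutable default argument gotcha.
Step by step:
`result1 = append_to(3)` → result1 = [3]
`result2 = append_to(5)` → result1 = [3, 5] (same object as result2); result2 = [3, 5] (same object as result1)
`result3 = append_to(4)` → result1 = [3, 5, 4] (same object as result2, result3); result2 = [3, 5, 4] (same object as result1, result3); result3 = [3, 5, 4] (same object as result1, result2)
`print(result1)` → prints [3, 5, 4]
`print(result2)` → prints [3, 5, 4]
`print(result3)` → prints [3, 5, 4]
`print(result1 is result2)` → prints True

Answer:
[3, 5, 4]
[3, 5, 4]
[3, 5, 4]
True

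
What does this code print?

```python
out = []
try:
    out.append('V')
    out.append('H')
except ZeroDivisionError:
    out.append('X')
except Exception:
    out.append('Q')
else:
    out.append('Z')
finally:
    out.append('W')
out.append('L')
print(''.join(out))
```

Execution trace: 'V' (try body) → 'H' (try body, no exception) → 'Z' (else) → 'W' (finally) → 'L' (after the try/except). Output: VHZWL

Answer: VHZWL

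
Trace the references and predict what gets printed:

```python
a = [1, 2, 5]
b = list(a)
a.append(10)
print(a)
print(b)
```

Key concept: list() constructor creates copy.
Step by step:
`a = [1, 2, 5]` → a = [1, 2, 5]
`b = list(a)` → b = [1, 2, 5]
`a.append(10)` → a = [1, 2, 5, 10]
`print(a)` → prints [1, 2, 5, 10]
`print(b)` → prints [1, 2, 5]

Answer:
[1, 2, 5, 10]
[1, 2, 5]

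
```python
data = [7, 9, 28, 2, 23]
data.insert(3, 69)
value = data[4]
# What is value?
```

Trace:
`data = [7, 9, 28, 2, 23]` → data = [7, 9, 28, 2, 23]
`data.insert(3, 69)` → data = [7, 9, 28, 69, 2, 23]
`value = data[4]` → value = 2
So value = 2

Answer: 2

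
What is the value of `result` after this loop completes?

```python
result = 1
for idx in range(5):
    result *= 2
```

2^5 = 32
`result` takes the values: 1 → 2 → 4 → 8 → 16 → 32

Answer: 32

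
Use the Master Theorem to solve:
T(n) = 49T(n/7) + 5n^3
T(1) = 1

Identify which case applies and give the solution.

a=49, b=7, f(n)=5n^3. log_7(49) = 2. Since c=3 > 2 and the regularity condition holds (49(n/7)^3 = (49/7^3)n^3 with 49/7^3 < 1), Case 3 applies: T(n) = Θ(f(n)) = O(n^3).

Answer: O(n^3) - Case 3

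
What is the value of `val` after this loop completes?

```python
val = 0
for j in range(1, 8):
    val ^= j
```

XOR of 1 to 7
`val` takes the values: 0 → 1 → 3 → 0 → 4 → 1 → 7 → 0

Answer: 0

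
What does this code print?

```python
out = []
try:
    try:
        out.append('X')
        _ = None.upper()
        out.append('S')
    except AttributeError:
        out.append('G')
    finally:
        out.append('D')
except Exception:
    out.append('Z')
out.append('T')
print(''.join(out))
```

Execution trace: 'X' (inner try body) → 'G' (inner except AttributeError) → 'D' (inner finally) → 'T' (after the try/except). Output: XGDT

Answer: XGDT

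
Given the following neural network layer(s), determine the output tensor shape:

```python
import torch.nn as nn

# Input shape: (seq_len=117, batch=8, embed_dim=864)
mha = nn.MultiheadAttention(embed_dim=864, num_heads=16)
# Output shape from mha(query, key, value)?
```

Input: (117, 8, 864) -> Output: (117, 8, 864)

Answer: (117, 8, 864)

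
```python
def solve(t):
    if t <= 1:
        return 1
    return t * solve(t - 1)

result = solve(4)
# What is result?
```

solve(4) = 4 * 3 * 2 * 1 = 24

Answer: 24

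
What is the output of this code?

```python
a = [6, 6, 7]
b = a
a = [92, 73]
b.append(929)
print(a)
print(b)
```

Key concept: rebinding vs mutation: a is rebound to a new list, b still points at the original.
Step by step:
`a = [6, 6, 7]` → a = [6, 6, 7]
`b = a` → b = [6, 6, 7] (same object as a)
`a = [92, 73]` → a = [92, 73]
`b.append(929)` → b = [6, 6, 7, 929]
`print(a)` → prints [92, 73]
`print(b)` → prints [6, 6, 7, 929]

Answer:
[92, 73]
[6, 6, 7, 929]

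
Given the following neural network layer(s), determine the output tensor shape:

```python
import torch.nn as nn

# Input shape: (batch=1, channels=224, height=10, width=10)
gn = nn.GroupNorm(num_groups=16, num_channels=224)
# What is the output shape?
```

Input: (1, 224, 10, 10) -> Output: (1, 224, 10, 10)

Answer: (1, 224, 10, 10)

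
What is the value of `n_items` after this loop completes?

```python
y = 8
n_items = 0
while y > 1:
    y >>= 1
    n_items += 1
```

Count right shifts until 1
`n_items` takes the values: 0 → 1 → 2 → 3

Answer: 3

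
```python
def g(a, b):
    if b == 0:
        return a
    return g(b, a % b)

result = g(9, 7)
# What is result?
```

g(9, 7) -> g(7, 2) -> g(2, 1) -> g(1, 0) -> 1

Answer: 1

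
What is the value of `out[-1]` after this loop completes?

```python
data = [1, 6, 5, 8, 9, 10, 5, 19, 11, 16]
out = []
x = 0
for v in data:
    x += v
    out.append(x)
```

Cumulative sum ends at 90
`out` takes the values: [] → [1] → [1, 7] → [1, 7, 12] → [1, 7, 12, 20] → [1, 7, 12, 20, 29] → [1, 7, 12, 20, 29, 39] → [1, 7, 12, 20, 29, 39, 44] → [1, 7, 12, 20, 29, 39, 44, 63] → [1, 7, 12, 20, 29, 39, 44, 63, 74] → [1, 7, 12, 20, 29, 39, 44, 63, 74, 90]
So `out[-1]` = 90

Answer: 90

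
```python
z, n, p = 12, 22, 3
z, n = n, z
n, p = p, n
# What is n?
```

Trace:
`z, n, p = 12, 22, 3` → z = 12; n = 22; p = 3
`z, n = n, z` → z = 22; n = 12
`n, p = p, n` → n = 3; p = 12
So n = 3

Answer: 3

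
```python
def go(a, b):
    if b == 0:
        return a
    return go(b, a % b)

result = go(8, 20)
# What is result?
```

go(8, 20) -> go(20, 8) -> go(8, 4) -> go(4, 0) -> 4

Answer: 4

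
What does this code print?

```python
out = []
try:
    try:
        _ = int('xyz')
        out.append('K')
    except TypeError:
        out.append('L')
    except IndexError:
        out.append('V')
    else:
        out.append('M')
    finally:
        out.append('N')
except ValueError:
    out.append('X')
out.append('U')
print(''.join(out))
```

Execution trace: 'N' (finally) → 'X' (outer except ValueError) → 'U' (after the try/except). Output: NXU

Answer: NXU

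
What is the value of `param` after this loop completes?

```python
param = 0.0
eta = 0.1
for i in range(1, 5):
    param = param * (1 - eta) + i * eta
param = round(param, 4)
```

Moving average with lr=0.1
`param` takes the values: 0.0 → 0.1 → 0.29 → 0.561 → 0.9049

Answer: 0.9049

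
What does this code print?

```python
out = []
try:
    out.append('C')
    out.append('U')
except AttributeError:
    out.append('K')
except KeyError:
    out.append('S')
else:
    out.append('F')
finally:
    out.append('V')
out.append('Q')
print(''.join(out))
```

Execution trace: 'C' (try body) → 'U' (try body, no exception) → 'F' (else) → 'V' (finally) → 'Q' (after the try/except). Output: CUFVQ

Answer: CUFVQ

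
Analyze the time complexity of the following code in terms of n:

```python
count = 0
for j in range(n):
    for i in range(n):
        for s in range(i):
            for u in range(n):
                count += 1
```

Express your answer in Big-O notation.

Each loop level contributes: n × n × n × n. Multiplying the contributions gives O(n^4).

Answer: O(n^4)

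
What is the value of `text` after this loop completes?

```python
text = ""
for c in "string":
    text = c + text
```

Reverse 'string'
`text` takes the values: "" → "s" → "ts" → "rts" → "irts" → "nirts" → "gnirts"

Answer: "gnirts"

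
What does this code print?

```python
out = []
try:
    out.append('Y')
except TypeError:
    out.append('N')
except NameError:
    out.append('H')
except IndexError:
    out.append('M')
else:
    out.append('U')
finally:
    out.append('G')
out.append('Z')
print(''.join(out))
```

Execution trace: 'Y' (try body, no exception) → 'U' (else) → 'G' (finally) → 'Z' (after the try/except). Output: YUGZ

Answer: YUGZ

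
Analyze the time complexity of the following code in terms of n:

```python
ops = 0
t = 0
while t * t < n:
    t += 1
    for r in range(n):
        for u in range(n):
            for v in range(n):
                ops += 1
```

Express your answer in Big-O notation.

Each loop level contributes: √n × n × n × n. Multiplying the contributions gives O(n^3√n).

Answer: O(n^3√n)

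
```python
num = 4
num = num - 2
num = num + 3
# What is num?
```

Trace:
`num = 4` → num = 4
`num = num - 2` → num = 2
`num = num + 3` → num = 5
So num = 5

Answer: 5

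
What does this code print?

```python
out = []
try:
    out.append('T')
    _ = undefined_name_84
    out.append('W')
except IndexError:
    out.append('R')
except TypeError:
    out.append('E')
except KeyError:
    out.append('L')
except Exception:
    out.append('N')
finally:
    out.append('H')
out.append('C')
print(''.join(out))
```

Execution trace: 'T' (try body) → 'N' (except Exception) → 'H' (finally) → 'C' (after the try/except). Output: TNHC

Answer: TNHC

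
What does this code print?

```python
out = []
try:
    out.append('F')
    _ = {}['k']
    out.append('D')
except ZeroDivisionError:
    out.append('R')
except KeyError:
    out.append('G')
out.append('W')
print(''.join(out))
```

Execution trace: 'F' (try body) → 'G' (except KeyError) → 'W' (after the try/except). Output: FGW

Answer: FGW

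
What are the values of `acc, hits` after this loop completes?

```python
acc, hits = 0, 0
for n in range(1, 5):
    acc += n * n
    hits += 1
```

Sum of squares and count
`acc, hits` takes the values: (0, 0) → (1, 0) → (1, 1) → (5, 1) → (5, 2) → (14, 2) → (14, 3) → (30, 3) → (30, 4)

Answer: 30, 4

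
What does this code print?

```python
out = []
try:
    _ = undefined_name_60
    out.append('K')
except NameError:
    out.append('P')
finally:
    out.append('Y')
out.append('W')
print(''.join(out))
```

Execution trace: 'P' (except NameError) → 'Y' (finally) → 'W' (after the try/except). Output: PYW

Answer: PYW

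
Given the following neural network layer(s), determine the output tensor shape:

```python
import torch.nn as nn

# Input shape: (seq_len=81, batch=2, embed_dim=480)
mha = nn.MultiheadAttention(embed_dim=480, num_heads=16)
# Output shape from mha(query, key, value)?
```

Input: (81, 2, 480) -> Output: (81, 2, 480)

Answer: (81, 2, 480)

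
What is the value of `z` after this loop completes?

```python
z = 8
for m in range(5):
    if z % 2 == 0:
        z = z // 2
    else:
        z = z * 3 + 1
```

Collatz-style transformation from 8
`z` takes the values: 8 → 4 → 2 → 1 → 4 → 2

Answer: 2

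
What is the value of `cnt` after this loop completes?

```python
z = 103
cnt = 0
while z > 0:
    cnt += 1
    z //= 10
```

Count digits by repeated division by 10
`cnt` takes the values: 0 → 1 → 2 → 3

Answer: 3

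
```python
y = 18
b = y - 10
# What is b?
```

Trace:
`y = 18` → y = 18
`b = y - 10` → b = 8
So b = 8

Answer: 8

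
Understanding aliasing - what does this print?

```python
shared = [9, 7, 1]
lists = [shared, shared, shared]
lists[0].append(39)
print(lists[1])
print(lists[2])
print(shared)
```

Key concept: list of same reference.
Step by step:
`shared = [9, 7, 1]` → shared = [9, 7, 1]
`lists = [shared, shared, shared]` → lists = [[9, 7, 1], [9, 7, 1], [9, 7, 1]]
`lists[0].append(39)` → shared = [9, 7, 1, 39]; lists = [[9, 7, 1, 39], [9, 7, 1, 39], [9, 7, 1, 39]]
`print(lists[1])` → prints [9, 7, 1, 39]
`print(lists[2])` → prints [9, 7, 1, 39]
`print(shared)` → prints [9, 7, 1, 39]

Answer:
[9, 7, 1, 39]
[9, 7, 1, 39]
[9, 7, 1, 39]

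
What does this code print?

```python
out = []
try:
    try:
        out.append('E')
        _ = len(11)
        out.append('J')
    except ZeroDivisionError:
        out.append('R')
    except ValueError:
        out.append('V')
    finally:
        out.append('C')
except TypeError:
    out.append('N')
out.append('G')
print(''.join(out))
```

Execution trace: 'E' (inner try body) → 'C' (inner finally) → 'N' (outer except TypeError) → 'G' (after the try/except). Output: ECNG

Answer: ECNG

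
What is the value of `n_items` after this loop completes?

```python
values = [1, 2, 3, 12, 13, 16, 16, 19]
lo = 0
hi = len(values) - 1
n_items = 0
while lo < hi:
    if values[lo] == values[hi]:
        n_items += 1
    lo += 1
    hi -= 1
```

Count matching pairs from ends
`n_items` takes the values: 0

Answer: 0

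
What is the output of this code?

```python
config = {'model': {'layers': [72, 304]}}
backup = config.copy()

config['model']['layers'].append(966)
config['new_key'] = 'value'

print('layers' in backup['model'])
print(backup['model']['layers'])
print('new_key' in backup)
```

Key concept: shallow copy gotcha with nested dict.
Step by step:
`config = {'model': {'layers': [72, 304]}}` → config = {'model': {'layers': [72, 304]}}
`backup = config.copy()` → backup = {'model': {'layers': [72, 304]}}
`config['model']['layers'].append(966)` → config = {'model': {'layers': [72, 304, 966]}}; backup = {'model': {'layers': [72, 304, 966]}}
`config['new_key'] = 'value'` → config = {'model': {'layers': [72, 304, 966]}, 'new_key': 'value'}
`print('layers' in backup['model'])` → prints True
`print(backup['model']['layers'])` → prints [72, 304, 966]
`print('new_key' in backup)` → prints False

Answer:
True
[72, 304, 966]
False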